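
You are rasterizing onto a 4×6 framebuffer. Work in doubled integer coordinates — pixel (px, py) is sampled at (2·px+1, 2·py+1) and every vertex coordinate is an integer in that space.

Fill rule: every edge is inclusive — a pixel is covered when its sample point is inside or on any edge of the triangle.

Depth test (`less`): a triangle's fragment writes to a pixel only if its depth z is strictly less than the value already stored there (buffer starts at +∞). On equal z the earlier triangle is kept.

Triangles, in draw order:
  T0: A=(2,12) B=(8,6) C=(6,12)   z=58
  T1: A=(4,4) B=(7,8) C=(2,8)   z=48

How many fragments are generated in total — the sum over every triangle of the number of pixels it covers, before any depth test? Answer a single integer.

T0:
  2·area = 24
  edge (2, 12)→(8, 6): d=(6,-6) inclusive
  edge (8, 6)→(6, 12): d=(-2,6) inclusive
  edge (6, 12)→(2, 12): d=(-4,0) inclusive
    (3,3)@(7, 7): e=[0,4,20] → #  [on edge]
    (2,4)@(5, 9): e=[0,12,12] → #  [on edge]
    (3,4)@(7, 9): e=[12,0,12] → #  [on edge]
    (1,5)@(3, 11): e=[0,20,4] → #  [on edge]
    (3,5)@(7, 11): e=[24,-4,4] → ·
  covered (5 px):
    · · · ·
    · · · ·
    · · · ·
    · · · #
    · · # #
    · # # ·
T1:
  2·area = 20
  edge (4, 4)→(7, 8): d=(3,4) inclusive
  edge (7, 8)→(2, 8): d=(-5,0) inclusive
  edge (2, 8)→(4, 4): d=(2,-4) inclusive
    (1,3)@(3, 7): e=[13,5,2] → #
    (2,3)@(5, 7): e=[5,5,10] → #
    (3,3)@(7, 7): e=[-3,5,18] → ·
    (1,4)@(3, 9): e=[19,-5,6] → ·
    (2,4)@(5, 9): e=[11,-5,14] → ·
  covered (2 px):
    · · · ·
    · · · ·
    · · · ·
    · # # ·
    · · · ·
    · · · ·

Final: 7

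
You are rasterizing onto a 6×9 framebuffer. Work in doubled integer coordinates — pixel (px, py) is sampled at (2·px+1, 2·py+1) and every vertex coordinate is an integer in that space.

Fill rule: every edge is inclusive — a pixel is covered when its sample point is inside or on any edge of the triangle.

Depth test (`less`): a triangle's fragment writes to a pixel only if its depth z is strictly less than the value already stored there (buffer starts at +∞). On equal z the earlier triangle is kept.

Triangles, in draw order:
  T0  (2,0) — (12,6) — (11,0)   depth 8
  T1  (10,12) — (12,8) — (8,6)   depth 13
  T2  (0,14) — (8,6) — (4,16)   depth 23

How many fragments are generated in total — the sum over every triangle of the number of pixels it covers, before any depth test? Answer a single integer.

T0:
  2·area = 54  (B↔C swapped to make it positive)
  edge (2, 0)→(11, 0): d=(9,0) inclusive
  edge (11, 0)→(12, 6): d=(1,6) inclusive
  edge (12, 6)→(2, 0): d=(-10,-6) inclusive
    (2,0)@(5, 1): e=[9,37,8] → X
    (3,0)@(7, 1): e=[9,25,20] → X
    (4,0)@(9, 1): e=[9,13,32] → X
    (5,0)@(11, 1): e=[9,1,44] → X
    (2,1)@(5, 3): e=[27,39,-12] → .
    (3,1)@(7, 3): e=[27,27,0] → X  [on edge]
    (3,2)@(7, 5): e=[45,29,-20] → .
    (4,2)@(9, 5): e=[45,17,-8] → .
    (5,2)@(11, 5): e=[45,5,4] → X
    (5,3)@(11, 7): e=[63,7,-16] → .
  covered (8 px):
    . . X X X X
    . . . X X X
    . . . . . X
    . . . . . .
    . . . . . .
    . . . . . .
    . . . . . .
    . . . . . .
    . . . . . .
T1:
  2·area = 20  (B↔C swapped to make it positive)
  edge (10, 12)→(8, 6): d=(-2,-6) inclusive
  edge (8, 6)→(12, 8): d=(4,2) inclusive
  edge (12, 8)→(10, 12): d=(-2,4) inclusive
    (3,1)@(7, 3): e=[0,-10,30] → .  [on edge]
    (4,3)@(9, 7): e=[4,2,14] → X
    (5,3)@(11, 7): e=[16,-2,6] → .
    (4,4)@(9, 9): e=[0,10,10] → X  [on edge]
    (5,4)@(11, 9): e=[12,6,2] → X
    (4,5)@(9, 11): e=[-4,18,6] → .
    (5,5)@(11, 11): e=[8,14,-2] → .
    (5,7)@(11, 15): e=[0,30,-10] → .  [on edge]
  covered (3 px):
    . . . . . .
    . . . . . .
    . . . . . .
    . . . . X .
    . . . . X X
    . . . . . .
    . . . . . .
    . . . . . .
    . . . . . .
T2:
  2·area = 48
  edge (0, 14)→(8, 6): d=(8,-8) inclusive
  edge (8, 6)→(4, 16): d=(-4,10) inclusive
  edge (4, 16)→(0, 14): d=(-4,-2) inclusive
    (5,1)@(11, 3): e=[0,-18,66] → .  [on edge]
    (4,2)@(9, 5): e=[0,-6,54] → .  [on edge]
    (3,3)@(7, 7): e=[0,6,42] → X  [on edge]
    (4,3)@(9, 7): e=[16,-14,46] → .
    (2,4)@(5, 9): e=[0,18,30] → X  [on edge]
    (3,4)@(7, 9): e=[16,-2,34] → .
    (1,5)@(3, 11): e=[0,30,18] → X  [on edge]
    (3,5)@(7, 11): e=[32,-10,26] → .
    (0,6)@(1, 13): e=[0,42,6] → X  [on edge]
    (3,6)@(7, 13): e=[48,-18,18] → .
    (0,7)@(1, 15): e=[16,34,-2] → .
    (1,7)@(3, 15): e=[32,14,2] → X
  covered (8 px):
    . . . . . .
    . . . . . .
    . . . . . .
    . . . X . .
    . . X . . .
    . X X . . .
    X X X . . .
    . X . . . .
    . . . . . .

Final: 19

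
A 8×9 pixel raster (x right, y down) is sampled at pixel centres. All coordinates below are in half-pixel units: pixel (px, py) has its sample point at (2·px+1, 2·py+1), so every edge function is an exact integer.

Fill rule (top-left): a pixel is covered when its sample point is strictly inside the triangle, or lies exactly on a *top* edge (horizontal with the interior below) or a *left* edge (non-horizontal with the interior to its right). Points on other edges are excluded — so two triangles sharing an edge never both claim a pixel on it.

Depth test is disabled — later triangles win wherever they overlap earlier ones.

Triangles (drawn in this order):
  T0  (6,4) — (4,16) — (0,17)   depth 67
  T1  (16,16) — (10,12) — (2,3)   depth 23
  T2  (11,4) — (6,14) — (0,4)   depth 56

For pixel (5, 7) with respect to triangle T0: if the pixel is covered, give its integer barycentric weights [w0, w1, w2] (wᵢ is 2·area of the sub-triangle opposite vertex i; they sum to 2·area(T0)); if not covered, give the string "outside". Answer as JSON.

T0:
  2·area = 46
  edge (6, 4)→(4, 16): d=(-2,12) right/bottom  bias=-1
  edge (4, 16)→(0, 17): d=(-4,1) right/bottom  bias=-1
  edge (0, 17)→(6, 4): d=(6,-13) top-left  bias=+0
    (2,3)@(5, 7): e=[6,35,5] → #
    (3,3)@(7, 7): e=[-18,33,31] → ·
    (2,4)@(5, 9): e=[2,27,17] → #
    (3,4)@(7, 9): e=[-22,25,43] → ·
    (1,5)@(3, 11): e=[22,21,3] → #
    (2,5)@(5, 11): e=[-2,19,29] → ·
    (1,6)@(3, 13): e=[18,13,15] → #
    (2,6)@(5, 13): e=[-6,11,41] → ·
    (0,7)@(1, 15): e=[38,7,1] → #
    (2,7)@(5, 15): e=[-10,3,53] → ·
    (0,8)@(1, 17): e=[34,-1,13] → ·
    (1,8)@(3, 17): e=[10,-3,39] → ·
  covered (6 px):
    · · · · · · · ·
    · · · · · · · ·
    · · · · · · · ·
    · · # · · · · ·
    · · # · · · · ·
    · # · · · · · ·
    · # · · · · · ·
    # # · · · · · ·
    · · · · · · · ·
T1:
  2·area = 22
  edge (16, 16)→(10, 12): d=(-6,-4) top-left  bias=+0
  edge (10, 12)→(2, 3): d=(-8,-9) top-left  bias=+0
  edge (2, 3)→(16, 16): d=(14,13) right/bottom  bias=-1
  covered (0 px):
    · · · · · · · ·
    · · · · · · · ·
    · · · · · · · ·
    · · · · · · · ·
    · · · · · · · ·
    · · · · · · · ·
    · · · · · · · ·
    · · · · · · · ·
    · · · · · · · ·
T2:
  2·area = 110
  edge (11, 4)→(6, 14): d=(-5,10) right/bottom  bias=-1
  edge (6, 14)→(0, 4): d=(-6,-10) top-left  bias=+0
  edge (0, 4)→(11, 4): d=(11,0) top-left  bias=+0
    (0,2)@(1, 5): e=[95,4,11] → #
    (1,2)@(3, 5): e=[75,24,11] → #
    (2,2)@(5, 5): e=[55,44,11] → #
    (3,2)@(7, 5): e=[35,64,11] → #
    (4,2)@(9, 5): e=[15,84,11] → #
    (5,2)@(11, 5): e=[-5,104,11] → ·
    (0,3)@(1, 7): e=[85,-8,33] → ·
    (1,3)@(3, 7): e=[65,12,33] → #
    (5,3)@(11, 7): e=[-15,92,33] → ·
    (1,4)@(3, 9): e=[55,0,55] → #  [on edge]
    (4,4)@(9, 9): e=[-5,60,55] → ·
    (1,5)@(3, 11): e=[45,-12,77] → ·
  covered (14 px):
    · · · · · · · ·
    · · · · · · · ·
    # # # # # · · ·
    · # # # # · · ·
    · # # # · · · ·
    · · # # · · · ·
    · · · · · · · ·
    · · · · · · · ·
    · · · · · · · ·

Final: "outside"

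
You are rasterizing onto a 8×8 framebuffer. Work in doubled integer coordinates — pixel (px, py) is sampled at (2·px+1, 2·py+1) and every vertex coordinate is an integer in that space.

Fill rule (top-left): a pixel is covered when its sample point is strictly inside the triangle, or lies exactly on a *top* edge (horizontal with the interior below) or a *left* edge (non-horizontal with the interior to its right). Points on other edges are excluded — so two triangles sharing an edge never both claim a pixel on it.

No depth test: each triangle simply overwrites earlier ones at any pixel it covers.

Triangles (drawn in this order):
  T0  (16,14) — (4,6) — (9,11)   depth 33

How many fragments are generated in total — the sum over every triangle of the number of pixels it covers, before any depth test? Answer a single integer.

T0:
  2·area = 20  (B↔C swapped to make it positive)
  edge (16, 14)→(9, 11): d=(-7,-3) top-left  bias=+0
  edge (9, 11)→(4, 6): d=(-5,-5) top-left  bias=+0
  edge (4, 6)→(16, 14): d=(12,8) right/bottom  bias=-1
    (0,1)@(1, 3): e=[32,0,-12] → ·  [on edge]
    (1,2)@(3, 5): e=[24,0,-4] → ·  [on edge]
    (2,3)@(5, 7): e=[16,0,4] → #  [on edge]
    (3,3)@(7, 7): e=[22,10,-12] → ·
    (2,4)@(5, 9): e=[2,-10,28] → ·
    (3,4)@(7, 9): e=[8,0,12] → #  [on edge]
    (4,4)@(9, 9): e=[14,10,-4] → ·
    (3,5)@(7, 11): e=[-6,-10,36] → ·
    (4,5)@(9, 11): e=[0,0,20] → #  [on edge]
    (5,5)@(11, 11): e=[6,10,4] → #
    (6,5)@(13, 11): e=[12,20,-12] → ·
    (4,6)@(9, 13): e=[-14,-10,44] → ·
    (5,6)@(11, 13): e=[-8,0,28] → ·  [on edge]
    (6,7)@(13, 15): e=[-16,0,36] → ·  [on edge]
  covered (4 px):
    · · · · · · · ·
    · · · · · · · ·
    · · · · · · · ·
    · · # · · · · ·
    · · · # · · · ·
    · · · · # # · ·
    · · · · · · · ·
    · · · · · · · ·

Answer: 4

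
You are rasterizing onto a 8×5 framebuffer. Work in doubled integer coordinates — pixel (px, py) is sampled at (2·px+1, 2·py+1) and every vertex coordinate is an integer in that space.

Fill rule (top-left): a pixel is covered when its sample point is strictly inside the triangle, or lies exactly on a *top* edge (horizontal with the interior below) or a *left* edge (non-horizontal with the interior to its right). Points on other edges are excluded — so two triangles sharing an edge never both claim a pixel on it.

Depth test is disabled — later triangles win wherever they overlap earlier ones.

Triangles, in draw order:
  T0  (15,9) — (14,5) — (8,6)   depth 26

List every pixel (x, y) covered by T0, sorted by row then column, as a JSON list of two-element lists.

T0:
  2·area = 25  (B↔C swapped to make it positive)
  edge (15, 9)→(8, 6): d=(-7,-3) top-left  bias=+0
  edge (8, 6)→(14, 5): d=(6,-1) top-left  bias=+0
  edge (14, 5)→(15, 9): d=(1,4) right/bottom  bias=-1
    (6,0)@(13, 1): e=[50,-25,0] → ·  [on edge]
    (0,1)@(1, 3): e=[0,-25,50] → ·  [on edge]
    (5,3)@(11, 7): e=[2,9,14] → █
    (6,3)@(13, 7): e=[8,11,6] → █
    (7,3)@(15, 7): e=[14,13,-2] → ·
    (5,4)@(11, 9): e=[-12,21,16] → ·
    (6,4)@(13, 9): e=[-6,23,8] → ·
    (7,4)@(15, 9): e=[0,25,0] → ·  [on edge]
  covered (2 px):
    · · · · · · · ·
    · · · · · · · ·
    · · · · · · · ·
    · · · · · █ █ ·
    · · · · · · · ·

Answer: [[5,3],[6,3]]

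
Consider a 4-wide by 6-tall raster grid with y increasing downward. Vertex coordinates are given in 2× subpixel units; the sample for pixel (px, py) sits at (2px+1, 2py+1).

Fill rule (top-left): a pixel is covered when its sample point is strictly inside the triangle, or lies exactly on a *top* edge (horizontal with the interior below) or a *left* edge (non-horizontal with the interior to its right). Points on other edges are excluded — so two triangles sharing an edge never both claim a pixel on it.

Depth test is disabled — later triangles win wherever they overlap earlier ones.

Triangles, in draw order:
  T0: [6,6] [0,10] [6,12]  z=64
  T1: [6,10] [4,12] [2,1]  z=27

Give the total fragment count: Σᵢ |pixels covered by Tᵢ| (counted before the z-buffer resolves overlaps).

T0:
  2·area = 36  (B↔C swapped to make it positive)
  edge (6, 6)→(6, 12): d=(0,6) right/bottom  bias=-1
  edge (6, 12)→(0, 10): d=(-6,-2) top-left  bias=+0
  edge (0, 10)→(6, 6): d=(6,-4) top-left  bias=+0
    (2,3)@(5, 7): e=[6,28,2] → X
    (3,3)@(7, 7): e=[-6,32,10] → .
    (1,4)@(3, 9): e=[18,12,6] → X
    (3,4)@(7, 9): e=[-6,20,22] → .
    (1,5)@(3, 11): e=[18,0,18] → X  [on edge]
    (3,5)@(7, 11): e=[-6,8,34] → .
  covered (5 px):
    . . . .
    . . . .
    . . . .
    . . X .
    . X X .
    . X X .
T1:
  2·area = 26
  edge (6, 10)→(4, 12): d=(-2,2) right/bottom  bias=-1
  edge (4, 12)→(2, 1): d=(-2,-11) top-left  bias=+0
  edge (2, 1)→(6, 10): d=(4,9) right/bottom  bias=-1
    (1,2)@(3, 5): e=[16,3,7] → X
    (2,2)@(5, 5): e=[12,25,-11] → .
    (1,3)@(3, 7): e=[12,-1,15] → .
    (2,4)@(5, 9): e=[4,17,5] → X
    (3,4)@(7, 9): e=[0,39,-13] → .  [on edge]
    (2,5)@(5, 11): e=[0,13,13] → .  [on edge]
  covered (2 px):
    . . . .
    . . . .
    . X . .
    . . . .
    . . X .
    . . . .

Result: 7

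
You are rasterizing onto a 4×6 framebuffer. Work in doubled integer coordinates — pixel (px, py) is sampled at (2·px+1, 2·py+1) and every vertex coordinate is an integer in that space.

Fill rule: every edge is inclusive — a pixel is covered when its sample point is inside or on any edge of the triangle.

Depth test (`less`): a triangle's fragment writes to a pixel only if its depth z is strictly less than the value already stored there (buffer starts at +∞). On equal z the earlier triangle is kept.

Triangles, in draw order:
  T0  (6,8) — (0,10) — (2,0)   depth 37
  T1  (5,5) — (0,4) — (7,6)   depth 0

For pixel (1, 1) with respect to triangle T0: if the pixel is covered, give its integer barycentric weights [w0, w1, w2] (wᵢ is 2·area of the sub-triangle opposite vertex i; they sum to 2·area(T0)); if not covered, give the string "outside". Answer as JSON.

T0:
  2·area = 56
  edge (6, 8)→(0, 10): d=(-6,2) inclusive
  edge (0, 10)→(2, 0): d=(2,-10) inclusive
  edge (2, 0)→(6, 8): d=(4,8) inclusive
    (1,1)@(3, 3): e=[36,16,4] → #
    (2,1)@(5, 3): e=[32,36,-12] → ·
    (0,2)@(1, 5): e=[28,0,28] → #  [on edge]
    (2,2)@(5, 5): e=[20,40,-4] → ·
    (0,3)@(1, 7): e=[16,4,36] → #
    (2,3)@(5, 7): e=[8,44,4] → #
    (3,3)@(7, 7): e=[4,64,-12] → ·
    (0,4)@(1, 9): e=[4,8,44] → #
    (1,4)@(3, 9): e=[0,28,28] → #  [on edge]
    (2,4)@(5, 9): e=[-4,48,12] → ·
    (0,5)@(1, 11): e=[-8,12,52] → ·
    (1,5)@(3, 11): e=[-12,32,36] → ·
  covered (8 px):
    · · · ·
    · # · ·
    # # · ·
    # # # ·
    # # · ·
    · · · ·
T1:
  2·area = 3  (B↔C swapped to make it positive)
  edge (5, 5)→(7, 6): d=(2,1) inclusive
  edge (7, 6)→(0, 4): d=(-7,-2) inclusive
  edge (0, 4)→(5, 5): d=(5,1) inclusive
    (0,1)@(1, 3): e=[0,9,-6] → ·  [on edge]
    (2,2)@(5, 5): e=[0,3,0] → #  [on edge]
    (3,2)@(7, 5): e=[-2,7,-2] → ·
    (2,3)@(5, 7): e=[4,-11,10] → ·
  covered (1 px):
    · · · ·
    · · · ·
    · · # ·
    · · · ·
    · · · ·
    · · · ·

Answer: [16,4,36]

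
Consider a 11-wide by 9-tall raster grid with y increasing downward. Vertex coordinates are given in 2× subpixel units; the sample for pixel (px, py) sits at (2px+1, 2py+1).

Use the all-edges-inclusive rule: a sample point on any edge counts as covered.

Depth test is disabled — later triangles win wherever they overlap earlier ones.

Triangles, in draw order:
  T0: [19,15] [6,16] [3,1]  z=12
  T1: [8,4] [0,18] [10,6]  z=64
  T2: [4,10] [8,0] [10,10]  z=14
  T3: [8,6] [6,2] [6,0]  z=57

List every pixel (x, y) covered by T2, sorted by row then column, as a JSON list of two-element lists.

T0:
  2·area = 198
  edge (19, 15)→(6, 16): d=(-13,1) inclusive
  edge (6, 16)→(3, 1): d=(-3,-15) inclusive
  edge (3, 1)→(19, 15): d=(16,14) inclusive
    (1,0)@(3, 1): e=[198,0,0] → #  [on edge]
    (2,0)@(5, 1): e=[196,30,-28] → ·
    (1,1)@(3, 3): e=[172,-6,32] → ·
    (2,1)@(5, 3): e=[170,24,4] → #
    (3,1)@(7, 3): e=[168,54,-24] → ·
    (2,2)@(5, 5): e=[144,18,36] → #
    (3,2)@(7, 5): e=[142,48,8] → #
    (4,2)@(9, 5): e=[140,78,-20] → ·
    (2,3)@(5, 7): e=[118,12,68] → #
    (4,3)@(9, 7): e=[114,72,12] → #
    (5,3)@(11, 7): e=[112,102,-16] → ·
    (2,4)@(5, 9): e=[92,6,100] → #
    (2,5)@(5, 11): e=[66,0,132] → #  [on edge]
    (9,7)@(19, 15): e=[0,198,0] → #  [on edge]
  covered (28 px):
    · # · · · · · · · · ·
    · · # · · · · · · · ·
    · · # # · · · · · · ·
    · · # # # · · · · · ·
    · · # # # # · · · · ·
    · · # # # # # · · · ·
    · · · # # # # # · · ·
    · · · # # # # # # # ·
    · · · · · · · · · · ·
T1:
  2·area = 44  (B↔C swapped to make it positive)
  edge (8, 4)→(10, 6): d=(2,2) inclusive
  edge (10, 6)→(0, 18): d=(-10,12) inclusive
  edge (0, 18)→(8, 4): d=(8,-14) inclusive
    (2,0)@(5, 1): e=[0,110,-66] → ·  [on edge]
    (3,1)@(7, 3): e=[0,66,-22] → ·  [on edge]
    (4,2)@(9, 5): e=[0,22,22] → #  [on edge]
    (5,2)@(11, 5): e=[-4,-2,50] → ·
    (3,3)@(7, 7): e=[8,26,10] → #
    (5,3)@(11, 7): e=[0,-22,66] → ·  [on edge]
    (3,4)@(7, 9): e=[12,6,26] → #
    (4,4)@(9, 9): e=[8,-18,54] → ·
    (6,4)@(13, 9): e=[0,-66,110] → ·  [on edge]
    (2,5)@(5, 11): e=[20,10,14] → #
    (3,5)@(7, 11): e=[16,-14,42] → ·
    (7,5)@(15, 11): e=[0,-110,154] → ·  [on edge]
    (8,6)@(17, 13): e=[0,-154,198] → ·  [on edge]
    (9,7)@(19, 15): e=[0,-198,242] → ·  [on edge]
    (10,8)@(21, 17): e=[0,-242,286] → ·  [on edge]
  covered (6 px):
    · · · · · · · · · · ·
    · · · · · · · · · · ·
    · · · · # · · · · · ·
    · · · # # · · · · · ·
    · · · # · · · · · · ·
    · · # · · · · · · · ·
    · # · · · · · · · · ·
    · · · · · · · · · · ·
    · · · · · · · · · · ·
T2:
  2·area = 60
  edge (4, 10)→(8, 0): d=(4,-10) inclusive
  edge (8, 0)→(10, 10): d=(2,10) inclusive
  edge (10, 10)→(4, 10): d=(-6,0) inclusive
    (3,1)@(7, 3): e=[2,16,42] → #
    (4,1)@(9, 3): e=[22,-4,42] → ·
    (3,2)@(7, 5): e=[10,20,30] → #
    (4,2)@(9, 5): e=[30,0,30] → #  [on edge]
    (5,2)@(11, 5): e=[50,-20,30] → ·
    (3,3)@(7, 7): e=[18,24,18] → #
    (5,3)@(11, 7): e=[58,-16,18] → ·
    (2,4)@(5, 9): e=[6,48,6] → #
    (5,4)@(11, 9): e=[66,-12,6] → ·
    (2,5)@(5, 11): e=[14,52,-6] → ·
    (3,5)@(7, 11): e=[34,32,-6] → ·
    (4,5)@(9, 11): e=[54,12,-6] → ·
    (5,7)@(11, 15): e=[90,0,-30] → ·  [on edge]
  covered (8 px):
    · · · · · · · · · · ·
    · · · # · · · · · · ·
    · · · # # · · · · · ·
    · · · # # · · · · · ·
    · · # # # · · · · · ·
    · · · · · · · · · · ·
    · · · · · · · · · · ·
    · · · · · · · · · · ·
    · · · · · · · · · · ·
T3:
  2·area = 4
  edge (8, 6)→(6, 2): d=(-2,-4) inclusive
  edge (6, 2)→(6, 0): d=(0,-2) inclusive
  edge (6, 0)→(8, 6): d=(2,6) inclusive
    (3,1)@(7, 3): e=[2,2,0] → #  [on edge]
    (4,1)@(9, 3): e=[10,6,-12] → ·
    (3,2)@(7, 5): e=[-2,2,4] → ·
    (4,4)@(9, 9): e=[-2,6,0] → ·  [on edge]
    (5,7)@(11, 15): e=[-6,10,0] → ·  [on edge]
  covered (1 px):
    · · · · · · · · · · ·
    · · · # · · · · · · ·
    · · · · · · · · · · ·
    · · · · · · · · · · ·
    · · · · · · · · · · ·
    · · · · · · · · · · ·
    · · · · · · · · · · ·
    · · · · · · · · · · ·
    · · · · · · · · · · ·

Result: [[3,1],[3,2],[4,2],[3,3],[4,3],[2,4],[3,4],[4,4]]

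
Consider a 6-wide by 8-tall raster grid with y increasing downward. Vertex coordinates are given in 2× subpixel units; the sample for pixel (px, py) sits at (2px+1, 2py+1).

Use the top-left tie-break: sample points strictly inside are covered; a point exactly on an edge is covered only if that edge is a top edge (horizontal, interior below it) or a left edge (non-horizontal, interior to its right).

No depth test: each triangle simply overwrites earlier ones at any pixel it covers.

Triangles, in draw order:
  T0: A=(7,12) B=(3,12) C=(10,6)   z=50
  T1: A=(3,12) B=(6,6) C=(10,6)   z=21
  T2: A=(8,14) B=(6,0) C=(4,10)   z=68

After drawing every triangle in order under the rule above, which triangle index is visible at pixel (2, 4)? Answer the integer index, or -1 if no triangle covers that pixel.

T0:
  2·area = 24
  edge (7, 12)→(3, 12): d=(-4,0) right/bottom  bias=-1
  edge (3, 12)→(10, 6): d=(7,-6) top-left  bias=+0
  edge (10, 6)→(7, 12): d=(-3,6) right/bottom  bias=-1
    (4,3)@(9, 7): e=[20,1,3] → X
    (5,3)@(11, 7): e=[20,13,-9] → .
    (3,4)@(7, 9): e=[12,3,9] → X
    (4,4)@(9, 9): e=[12,15,-3] → .
    (2,5)@(5, 11): e=[4,5,15] → X
    (4,5)@(9, 11): e=[4,29,-9] → .
    (2,6)@(5, 13): e=[-4,19,9] → .
    (3,6)@(7, 13): e=[-4,31,-3] → .
  covered (4 px):
    . . . . . .
    . . . . . .
    . . . . . .
    . . . . X .
    . . . X . .
    . . X X . .
    . . . . . .
    . . . . . .
T1:
  2·area = 24
  edge (3, 12)→(6, 6): d=(3,-6) top-left  bias=+0
  edge (6, 6)→(10, 6): d=(4,0) top-left  bias=+0
  edge (10, 6)→(3, 12): d=(-7,6) right/bottom  bias=-1
    (3,3)@(7, 7): e=[9,4,11] → X
    (4,3)@(9, 7): e=[21,4,-1] → .
    (2,4)@(5, 9): e=[3,12,9] → X
    (3,4)@(7, 9): e=[15,12,-3] → .
    (2,5)@(5, 11): e=[9,20,-5] → .
  covered (2 px):
    . . . . . .
    . . . . . .
    . . . . . .
    . . . X . .
    . . X . . .
    . . . . . .
    . . . . . .
    . . . . . .
T2:
  2·area = 48  (B↔C swapped to make it positive)
  edge (8, 14)→(4, 10): d=(-4,-4) top-left  bias=+0
  edge (4, 10)→(6, 0): d=(2,-10) top-left  bias=+0
  edge (6, 0)→(8, 14): d=(2,14) right/bottom  bias=-1
    (2,2)@(5, 5): e=[24,0,24] → X  [on edge]
    (3,2)@(7, 5): e=[32,20,-4] → .
    (0,3)@(1, 7): e=[0,-36,84] → .  [on edge]
    (2,3)@(5, 7): e=[16,4,28] → X
    (3,3)@(7, 7): e=[24,24,0] → .  [on edge]
    (1,4)@(3, 9): e=[0,-12,60] → .  [on edge]
    (2,4)@(5, 9): e=[8,8,32] → X
    (3,4)@(7, 9): e=[16,28,4] → X
    (4,4)@(9, 9): e=[24,48,-24] → .
    (2,5)@(5, 11): e=[0,12,36] → X  [on edge]
    (4,5)@(9, 11): e=[16,52,-20] → .
    (2,6)@(5, 13): e=[-8,16,40] → .
    (3,6)@(7, 13): e=[0,36,12] → X  [on edge]
    (1,7)@(3, 15): e=[-24,0,72] → .  [on edge]
    (4,7)@(9, 15): e=[0,60,-12] → .  [on edge]
  covered (7 px):
    . . . . . .
    . . . . . .
    . . X . . .
    . . X . . .
    . . X X . .
    . . X X . .
    . . . X . .
    . . . . . .

Z-buffer (winner per pixel, '.' = empty):
  . . . . . .
  . . . . . .
  . . 2 . . .
  . . 2 1 0 .
  . . 2 2 . .
  . . 2 2 . .
  . . . 2 . .
  . . . . . .

Result: 2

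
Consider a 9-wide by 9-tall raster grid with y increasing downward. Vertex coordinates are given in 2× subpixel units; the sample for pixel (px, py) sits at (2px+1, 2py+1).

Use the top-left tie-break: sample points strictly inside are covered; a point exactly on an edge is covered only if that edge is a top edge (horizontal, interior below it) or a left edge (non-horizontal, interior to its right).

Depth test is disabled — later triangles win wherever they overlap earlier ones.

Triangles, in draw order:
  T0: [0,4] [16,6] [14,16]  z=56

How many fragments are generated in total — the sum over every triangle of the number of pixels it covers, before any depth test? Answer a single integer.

T0:
  2·area = 164
  edge (0, 4)→(16, 6): d=(16,2) right/bottom  bias=-1
  edge (16, 6)→(14, 16): d=(-2,10) right/bottom  bias=-1
  edge (14, 16)→(0, 4): d=(-14,-12) top-left  bias=+0
    (8,0)@(17, 1): e=[-82,0,246] → ·  [on edge]
    (1,2)@(3, 5): e=[10,132,22] → █
    (2,2)@(5, 5): e=[6,112,46] → █
    (3,2)@(7, 5): e=[2,92,70] → █
    (4,2)@(9, 5): e=[-2,72,94] → ·
    (1,3)@(3, 7): e=[42,128,-6] → ·
    (2,3)@(5, 7): e=[38,108,18] → █
    (4,3)@(9, 7): e=[30,68,66] → █
    (5,3)@(11, 7): e=[26,48,90] → █
    (6,3)@(13, 7): e=[22,28,114] → █
    (7,3)@(15, 7): e=[18,8,138] → █
    (8,3)@(17, 7): e=[14,-12,162] → ·
    (7,5)@(15, 11): e=[82,0,82] → ·  [on edge]
  covered (20 px):
    · · · · · · · · ·
    · · · · · · · · ·
    · █ █ █ · · · · ·
    · · █ █ █ █ █ █ ·
    · · · █ █ █ █ █ ·
    · · · · █ █ █ · ·
    · · · · · █ █ · ·
    · · · · · · █ · ·
    · · · · · · · · ·

Answer: 20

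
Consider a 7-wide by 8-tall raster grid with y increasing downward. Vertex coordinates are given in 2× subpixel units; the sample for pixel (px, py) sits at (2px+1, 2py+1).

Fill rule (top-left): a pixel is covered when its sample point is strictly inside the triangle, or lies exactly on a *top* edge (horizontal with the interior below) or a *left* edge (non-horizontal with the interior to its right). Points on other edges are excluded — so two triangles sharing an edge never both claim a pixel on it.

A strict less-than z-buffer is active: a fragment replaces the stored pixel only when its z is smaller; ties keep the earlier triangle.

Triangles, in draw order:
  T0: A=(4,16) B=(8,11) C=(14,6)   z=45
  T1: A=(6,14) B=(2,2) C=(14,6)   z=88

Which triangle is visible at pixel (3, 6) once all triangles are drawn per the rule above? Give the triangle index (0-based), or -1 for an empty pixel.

T0:
  2·area = 10
  edge (4, 16)→(8, 11): d=(4,-5) top-left  bias=+0
  edge (8, 11)→(14, 6): d=(6,-5) top-left  bias=+0
  edge (14, 6)→(4, 16): d=(-10,10) right/bottom  bias=-1
    (6,3)@(13, 7): e=[9,1,0] → .  [on edge]
    (5,4)@(11, 9): e=[7,3,0] → .  [on edge]
    (4,5)@(9, 11): e=[5,5,0] → .  [on edge]
    (3,6)@(7, 13): e=[3,7,0] → .  [on edge]
    (2,7)@(5, 15): e=[1,9,0] → .  [on edge]
  covered (0 px):
    . . . . . . .
    . . . . . . .
    . . . . . . .
    . . . . . . .
    . . . . . . .
    . . . . . . .
    . . . . . . .
    . . . . . . .
T1:
  2·area = 128
  edge (6, 14)→(2, 2): d=(-4,-12) top-left  bias=+0
  edge (2, 2)→(14, 6): d=(12,4) right/bottom  bias=-1
  edge (14, 6)→(6, 14): d=(-8,8) right/bottom  bias=-1
    (1,1)@(3, 3): e=[8,8,112] → X
    (2,1)@(5, 3): e=[32,0,96] → .  [on edge]
    (1,2)@(3, 5): e=[0,32,96] → X  [on edge]
    (2,2)@(5, 5): e=[24,24,80] → X
    (3,2)@(7, 5): e=[48,16,64] → X
    (4,2)@(9, 5): e=[72,8,48] → X
    (5,2)@(11, 5): e=[96,0,32] → .  [on edge]
    (1,3)@(3, 7): e=[-8,56,80] → .
    (2,3)@(5, 7): e=[16,48,64] → X
    (5,3)@(11, 7): e=[88,24,16] → X
    (6,3)@(13, 7): e=[112,16,0] → .  [on edge]
    (2,4)@(5, 9): e=[8,72,48] → X
    (5,4)@(11, 9): e=[80,48,0] → .  [on edge]
    (2,5)@(5, 11): e=[0,96,32] → X  [on edge]
    (4,5)@(9, 11): e=[48,80,0] → .  [on edge]
    (3,6)@(7, 13): e=[16,112,0] → .  [on edge]
    (2,7)@(5, 15): e=[-16,144,0] → .  [on edge]
  covered (14 px):
    . . . . . . .
    . X . . . . .
    . X X X X . .
    . . X X X X .
    . . X X X . .
    . . X X . . .
    . . . . . . .
    . . . . . . .

Z-buffer (winner per pixel, '.' = empty):
  . . . . . . .
  . 1 . . . . .
  . 1 1 1 1 . .
  . . 1 1 1 1 .
  . . 1 1 1 . .
  . . 1 1 . . .
  . . . . . . .
  . . . . . . .

Result: -1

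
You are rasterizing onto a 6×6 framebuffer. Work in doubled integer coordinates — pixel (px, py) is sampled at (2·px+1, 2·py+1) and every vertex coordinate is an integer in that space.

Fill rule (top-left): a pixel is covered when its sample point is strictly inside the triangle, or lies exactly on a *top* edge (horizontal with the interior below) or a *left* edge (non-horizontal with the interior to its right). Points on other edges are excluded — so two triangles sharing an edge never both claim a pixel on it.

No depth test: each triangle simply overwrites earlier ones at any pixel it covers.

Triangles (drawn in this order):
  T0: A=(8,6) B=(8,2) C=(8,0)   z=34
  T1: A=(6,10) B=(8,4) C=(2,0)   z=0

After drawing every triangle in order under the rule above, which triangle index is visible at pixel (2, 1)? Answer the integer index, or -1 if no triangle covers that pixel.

T0:
  degenerate (2·area = 0) — covers nothing
T1:
  2·area = 44  (B↔C swapped to make it positive)
  edge (6, 10)→(2, 0): d=(-4,-10) top-left  bias=+0
  edge (2, 0)→(8, 4): d=(6,4) right/bottom  bias=-1
  edge (8, 4)→(6, 10): d=(-2,6) right/bottom  bias=-1
    (1,0)@(3, 1): e=[6,2,36] → #
    (2,0)@(5, 1): e=[26,-6,24] → ·
    (4,0)@(9, 1): e=[66,-22,0] → ·  [on edge]
    (1,1)@(3, 3): e=[-2,14,32] → ·
    (2,1)@(5, 3): e=[18,6,20] → #
    (3,1)@(7, 3): e=[38,-2,8] → ·
    (2,2)@(5, 5): e=[10,18,16] → #
    (3,2)@(7, 5): e=[30,10,4] → #
    (4,2)@(9, 5): e=[50,2,-8] → ·
    (2,3)@(5, 7): e=[2,30,12] → #
    (3,3)@(7, 7): e=[22,22,0] → ·  [on edge]
    (2,4)@(5, 9): e=[-6,42,8] → ·
  covered (5 px):
    · # · · · ·
    · · # · · ·
    · · # # · ·
    · · # · · ·
    · · · · · ·
    · · · · · ·

Z-buffer (winner per pixel, '.' = empty):
  . 1 . . . .
  . . 1 . . .
  . . 1 1 . .
  . . 1 . . .
  . . . . . .
  . . . . . .

Final: 1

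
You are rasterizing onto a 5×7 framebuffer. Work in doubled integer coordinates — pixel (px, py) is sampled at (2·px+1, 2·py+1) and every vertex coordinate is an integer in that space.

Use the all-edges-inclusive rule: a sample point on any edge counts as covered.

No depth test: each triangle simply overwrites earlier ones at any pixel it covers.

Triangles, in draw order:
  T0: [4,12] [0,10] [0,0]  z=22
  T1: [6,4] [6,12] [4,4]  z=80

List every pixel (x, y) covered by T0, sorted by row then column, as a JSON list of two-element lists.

T0:
  2·area = 40
  edge (4, 12)→(0, 10): d=(-4,-2) inclusive
  edge (0, 10)→(0, 0): d=(0,-10) inclusive
  edge (0, 0)→(4, 12): d=(4,12) inclusive
    (0,1)@(1, 3): e=[30,10,0] → #  [on edge]
    (1,1)@(3, 3): e=[34,30,-24] → ·
    (0,2)@(1, 5): e=[22,10,8] → #
    (1,2)@(3, 5): e=[26,30,-16] → ·
    (0,3)@(1, 7): e=[14,10,16] → #
    (1,3)@(3, 7): e=[18,30,-8] → ·
    (0,4)@(1, 9): e=[6,10,24] → #
    (1,4)@(3, 9): e=[10,30,0] → #  [on edge]
    (2,4)@(5, 9): e=[14,50,-24] → ·
    (0,5)@(1, 11): e=[-2,10,32] → ·
    (1,5)@(3, 11): e=[2,30,8] → #
    (2,5)@(5, 11): e=[6,50,-16] → ·
  covered (6 px):
    · · · · ·
    # · · · ·
    # · · · ·
    # · · · ·
    # # · · ·
    · # · · ·
    · · · · ·
T1:
  2·area = 16
  edge (6, 4)→(6, 12): d=(0,8) inclusive
  edge (6, 12)→(4, 4): d=(-2,-8) inclusive
  edge (4, 4)→(6, 4): d=(2,0) inclusive
    (2,2)@(5, 5): e=[8,6,2] → #
    (3,2)@(7, 5): e=[-8,22,2] → ·
    (2,3)@(5, 7): e=[8,2,6] → #
    (3,3)@(7, 7): e=[-8,18,6] → ·
    (2,4)@(5, 9): e=[8,-2,10] → ·
  covered (2 px):
    · · · · ·
    · · · · ·
    · · # · ·
    · · # · ·
    · · · · ·
    · · · · ·
    · · · · ·

Final: [[0,1],[0,2],[0,3],[0,4],[1,4],[1,5]]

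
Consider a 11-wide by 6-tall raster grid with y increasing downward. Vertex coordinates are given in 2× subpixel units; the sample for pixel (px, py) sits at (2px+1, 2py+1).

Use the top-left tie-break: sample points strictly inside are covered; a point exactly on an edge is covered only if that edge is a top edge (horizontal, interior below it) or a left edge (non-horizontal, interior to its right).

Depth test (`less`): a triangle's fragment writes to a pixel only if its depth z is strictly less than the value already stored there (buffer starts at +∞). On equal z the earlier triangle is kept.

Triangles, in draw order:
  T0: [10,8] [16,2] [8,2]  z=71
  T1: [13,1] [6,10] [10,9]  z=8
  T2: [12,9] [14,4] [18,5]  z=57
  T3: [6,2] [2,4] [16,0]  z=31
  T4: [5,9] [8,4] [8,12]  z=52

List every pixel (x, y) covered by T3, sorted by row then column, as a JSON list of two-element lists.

T0:
  2·area = 48  (B↔C swapped to make it positive)
  edge (10, 8)→(8, 2): d=(-2,-6) top-left  bias=+0
  edge (8, 2)→(16, 2): d=(8,0) top-left  bias=+0
  edge (16, 2)→(10, 8): d=(-6,6) right/bottom  bias=-1
    (8,0)@(17, 1): e=[56,-8,0] → ·  [on edge]
    (4,1)@(9, 3): e=[4,8,36] → #
    (5,1)@(11, 3): e=[16,8,24] → #
    (6,1)@(13, 3): e=[28,8,12] → #
    (7,1)@(15, 3): e=[40,8,0] → ·  [on edge]
    (4,2)@(9, 5): e=[0,24,24] → #  [on edge]
    (6,2)@(13, 5): e=[24,24,0] → ·  [on edge]
    (4,3)@(9, 7): e=[-4,40,12] → ·
    (5,3)@(11, 7): e=[8,40,0] → ·  [on edge]
    (4,4)@(9, 9): e=[-8,56,0] → ·  [on edge]
    (3,5)@(7, 11): e=[-24,72,0] → ·  [on edge]
    (5,5)@(11, 11): e=[0,72,-24] → ·  [on edge]
  covered (5 px):
    · · · · · · · · · · ·
    · · · · # # # · · · ·
    · · · · # # · · · · ·
    · · · · · · · · · · ·
    · · · · · · · · · · ·
    · · · · · · · · · · ·
T1:
  2·area = 29  (B↔C swapped to make it positive)
  edge (13, 1)→(10, 9): d=(-3,8) right/bottom  bias=-1
  edge (10, 9)→(6, 10): d=(-4,1) right/bottom  bias=-1
  edge (6, 10)→(13, 1): d=(7,-9) top-left  bias=+0
    (6,0)@(13, 1): e=[0,29,0] → ·  [on edge]
    (5,2)@(11, 5): e=[4,15,10] → #
    (6,2)@(13, 5): e=[-12,13,28] → ·
    (4,3)@(9, 7): e=[14,9,6] → #
    (5,3)@(11, 7): e=[-2,7,24] → ·
    (3,4)@(7, 9): e=[24,3,2] → #
    (5,4)@(11, 9): e=[-8,-1,38] → ·
    (3,5)@(7, 11): e=[18,-5,16] → ·
    (4,5)@(9, 11): e=[2,-7,34] → ·
  covered (4 px):
    · · · · · · · · · · ·
    · · · · · · · · · · ·
    · · · · · # · · · · ·
    · · · · # · · · · · ·
    · · · # # · · · · · ·
    · · · · · · · · · · ·
T2:
  2·area = 22
  edge (12, 9)→(14, 4): d=(2,-5) top-left  bias=+0
  edge (14, 4)→(18, 5): d=(4,1) right/bottom  bias=-1
  edge (18, 5)→(12, 9): d=(-6,4) right/bottom  bias=-1
    (10,1)@(21, 3): e=[33,-11,0] → ·  [on edge]
    (7,2)@(15, 5): e=[7,3,12] → #
    (8,2)@(17, 5): e=[17,1,4] → #
    (9,2)@(19, 5): e=[27,-1,-4] → ·
    (6,3)@(13, 7): e=[1,13,8] → #
    (7,3)@(15, 7): e=[11,11,0] → ·  [on edge]
    (8,3)@(17, 7): e=[21,9,-8] → ·
    (6,4)@(13, 9): e=[5,21,-4] → ·
    (4,5)@(9, 11): e=[-11,33,0] → ·  [on edge]
  covered (3 px):
    · · · · · · · · · · ·
    · · · · · · · · · · ·
    · · · · · · · # # · ·
    · · · · · · # · · · ·
    · · · · · · · · · · ·
    · · · · · · · · · · ·
T3:
  2·area = 12  (B↔C swapped to make it positive)
  edge (6, 2)→(16, 0): d=(10,-2) top-left  bias=+0
  edge (16, 0)→(2, 4): d=(-14,4) right/bottom  bias=-1
  edge (2, 4)→(6, 2): d=(4,-2) top-left  bias=+0
    (5,0)@(11, 1): e=[0,6,6] → #  [on edge]
    (6,0)@(13, 1): e=[4,-2,10] → ·
    (0,1)@(1, 3): e=[0,18,-6] → ·  [on edge]
    (2,1)@(5, 3): e=[8,2,2] → #
    (3,1)@(7, 3): e=[12,-6,6] → ·
    (5,1)@(11, 3): e=[20,-22,14] → ·
    (2,2)@(5, 5): e=[28,-26,10] → ·
  covered (2 px):
    · · · · · # · · · · ·
    · · # · · · · · · · ·
    · · · · · · · · · · ·
    · · · · · · · · · · ·
    · · · · · · · · · · ·
    · · · · · · · · · · ·
T4:
  2·area = 24
  edge (5, 9)→(8, 4): d=(3,-5) top-left  bias=+0
  edge (8, 4)→(8, 12): d=(0,8) right/bottom  bias=-1
  edge (8, 12)→(5, 9): d=(-3,-3) top-left  bias=+0
    (0,2)@(1, 5): e=[-32,56,0] → ·  [on edge]
    (1,3)@(3, 7): e=[-16,40,0] → ·  [on edge]
    (3,3)@(7, 7): e=[4,8,12] → #
    (4,3)@(9, 7): e=[14,-8,18] → ·
    (2,4)@(5, 9): e=[0,24,0] → #  [on edge]
    (4,4)@(9, 9): e=[20,-8,12] → ·
    (2,5)@(5, 11): e=[6,24,-6] → ·
    (3,5)@(7, 11): e=[16,8,0] → #  [on edge]
    (4,5)@(9, 11): e=[26,-8,6] → ·
  covered (4 px):
    · · · · · · · · · · ·
    · · · · · · · · · · ·
    · · · · · · · · · · ·
    · · · # · · · · · · ·
    · · # # · · · · · · ·
    · · · # · · · · · · ·

Final: [[5,0],[2,1]]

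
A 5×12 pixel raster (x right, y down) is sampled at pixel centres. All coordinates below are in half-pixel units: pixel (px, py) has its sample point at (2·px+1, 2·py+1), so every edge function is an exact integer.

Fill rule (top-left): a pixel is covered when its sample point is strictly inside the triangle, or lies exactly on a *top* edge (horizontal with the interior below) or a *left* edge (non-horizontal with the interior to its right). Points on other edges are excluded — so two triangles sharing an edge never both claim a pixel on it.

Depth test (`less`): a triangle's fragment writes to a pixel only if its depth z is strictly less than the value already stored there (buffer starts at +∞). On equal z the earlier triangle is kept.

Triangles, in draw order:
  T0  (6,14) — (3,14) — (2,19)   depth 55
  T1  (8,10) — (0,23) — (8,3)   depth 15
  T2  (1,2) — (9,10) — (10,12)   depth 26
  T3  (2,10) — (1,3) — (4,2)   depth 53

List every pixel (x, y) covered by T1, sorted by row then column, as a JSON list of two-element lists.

T0:
  2·area = 15  (B↔C swapped to make it positive)
  edge (6, 14)→(2, 19): d=(-4,5) right/bottom  bias=-1
  edge (2, 19)→(3, 14): d=(1,-5) top-left  bias=+0
  edge (3, 14)→(6, 14): d=(3,0) top-left  bias=+0
    (1,7)@(3, 15): e=[11,1,3] → X
    (2,7)@(5, 15): e=[1,11,3] → X
    (3,7)@(7, 15): e=[-9,21,3] → .
    (1,8)@(3, 17): e=[3,3,9] → X
    (2,8)@(5, 17): e=[-7,13,9] → .
    (1,9)@(3, 19): e=[-5,5,15] → .
  covered (3 px):
    . . . . .
    . . . . .
    . . . . .
    . . . . .
    . . . . .
    . . . . .
    . . . . .
    . X X . .
    . X . . .
    . . . . .
    . . . . .
    . . . . .
T1:
  2·area = 56
  edge (8, 10)→(0, 23): d=(-8,13) right/bottom  bias=-1
  edge (0, 23)→(8, 3): d=(8,-20) top-left  bias=+0
  edge (8, 3)→(8, 10): d=(0,7) right/bottom  bias=-1
    (3,3)@(7, 7): e=[37,12,7] → X
    (4,3)@(9, 7): e=[11,52,-7] → .
    (3,4)@(7, 9): e=[21,28,7] → X
    (4,4)@(9, 9): e=[-5,68,-7] → .
    (2,5)@(5, 11): e=[31,4,21] → X
    (4,5)@(9, 11): e=[-21,84,-7] → .
    (2,6)@(5, 13): e=[15,20,21] → X
    (3,6)@(7, 13): e=[-11,60,7] → .
    (2,7)@(5, 15): e=[-1,36,21] → .
    (1,8)@(3, 17): e=[9,12,35] → X
    (2,8)@(5, 17): e=[-17,52,21] → .
    (1,9)@(3, 19): e=[-7,28,35] → .
  covered (7 px):
    . . . . .
    . . . . .
    . . . . .
    . . . X .
    . . . X .
    . . X X .
    . . X . .
    . . . . .
    . X . . .
    . . . . .
    X . . . .
    . . . . .
T2:
  2·area = 8
  edge (1, 2)→(9, 10): d=(8,8) right/bottom  bias=-1
  edge (9, 10)→(10, 12): d=(1,2) right/bottom  bias=-1
  edge (10, 12)→(1, 2): d=(-9,-10) top-left  bias=+0
  covered (0 px):
    . . . . .
    . . . . .
    . . . . .
    . . . . .
    . . . . .
    . . . . .
    . . . . .
    . . . . .
    . . . . .
    . . . . .
    . . . . .
    . . . . .
T3:
  2·area = 22
  edge (2, 10)→(1, 3): d=(-1,-7) top-left  bias=+0
  edge (1, 3)→(4, 2): d=(3,-1) top-left  bias=+0
  edge (4, 2)→(2, 10): d=(-2,8) right/bottom  bias=-1
    (3,0)@(7, 1): e=[44,0,-22] → .  [on edge]
    (0,1)@(1, 3): e=[0,0,22] → X  [on edge]
    (1,1)@(3, 3): e=[14,2,6] → X
    (2,1)@(5, 3): e=[28,4,-10] → .
    (0,2)@(1, 5): e=[-2,6,18] → .
    (1,2)@(3, 5): e=[12,8,2] → X
    (2,2)@(5, 5): e=[26,10,-14] → .
    (1,3)@(3, 7): e=[10,14,-2] → .
    (1,8)@(3, 17): e=[0,44,-22] → .  [on edge]
  covered (3 px):
    . . . . .
    X X . . .
    . X . . .
    . . . . .
    . . . . .
    . . . . .
    . . . . .
    . . . . .
    . . . . .
    . . . . .
    . . . . .
    . . . . .

Final: [[3,3],[3,4],[2,5],[3,5],[2,6],[1,8],[0,10]]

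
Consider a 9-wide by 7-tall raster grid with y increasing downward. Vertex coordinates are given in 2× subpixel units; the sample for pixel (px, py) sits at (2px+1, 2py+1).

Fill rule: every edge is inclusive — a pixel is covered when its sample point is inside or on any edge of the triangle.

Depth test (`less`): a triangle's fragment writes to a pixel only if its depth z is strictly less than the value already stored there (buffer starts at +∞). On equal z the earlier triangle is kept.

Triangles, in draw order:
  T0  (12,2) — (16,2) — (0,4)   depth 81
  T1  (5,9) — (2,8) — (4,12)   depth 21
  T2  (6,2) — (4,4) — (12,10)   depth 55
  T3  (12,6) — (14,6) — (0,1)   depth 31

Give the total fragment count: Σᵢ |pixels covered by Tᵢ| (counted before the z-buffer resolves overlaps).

T0:
  2·area = 8
  edge (12, 2)→(16, 2): d=(4,0) inclusive
  edge (16, 2)→(0, 4): d=(-16,2) inclusive
  edge (0, 4)→(12, 2): d=(12,-2) inclusive
    (3,1)@(7, 3): e=[4,2,2] → █
    (4,1)@(9, 3): e=[4,-2,6] → ·
    (3,2)@(7, 5): e=[12,-30,26] → ·
  covered (1 px):
    · · · · · · · · ·
    · · · █ · · · · ·
    · · · · · · · · ·
    · · · · · · · · ·
    · · · · · · · · ·
    · · · · · · · · ·
    · · · · · · · · ·
T1:
  2·area = 10  (B↔C swapped to make it positive)
  edge (5, 9)→(4, 12): d=(-1,3) inclusive
  edge (4, 12)→(2, 8): d=(-2,-4) inclusive
  edge (2, 8)→(5, 9): d=(3,1) inclusive
    (3,1)@(7, 3): e=[0,30,-20] → ·  [on edge]
    (1,4)@(3, 9): e=[6,2,2] → █
    (2,4)@(5, 9): e=[0,10,0] → █  [on edge]
    (3,4)@(7, 9): e=[-6,18,-2] → ·
    (1,5)@(3, 11): e=[4,-2,8] → ·
    (2,5)@(5, 11): e=[-2,6,6] → ·
    (5,5)@(11, 11): e=[-20,30,0] → ·  [on edge]
    (8,6)@(17, 13): e=[-40,50,0] → ·  [on edge]
  covered (2 px):
    · · · · · · · · ·
    · · · · · · · · ·
    · · · · · · · · ·
    · · · · · · · · ·
    · █ █ · · · · · ·
    · · · · · · · · ·
    · · · · · · · · ·
T2:
  2·area = 28  (B↔C swapped to make it positive)
  edge (6, 2)→(12, 10): d=(6,8) inclusive
  edge (12, 10)→(4, 4): d=(-8,-6) inclusive
  edge (4, 4)→(6, 2): d=(2,-2) inclusive
    (3,0)@(7, 1): e=[-14,42,0] → ·  [on edge]
    (2,1)@(5, 3): e=[14,14,0] → █  [on edge]
    (3,1)@(7, 3): e=[-2,26,4] → ·
    (1,2)@(3, 5): e=[42,-14,0] → ·  [on edge]
    (2,2)@(5, 5): e=[26,-2,4] → ·
    (3,2)@(7, 5): e=[10,10,8] → █
    (4,2)@(9, 5): e=[-6,22,12] → ·
    (0,3)@(1, 7): e=[70,-42,0] → ·  [on edge]
    (3,3)@(7, 7): e=[22,-6,12] → ·
    (4,3)@(9, 7): e=[6,6,16] → █
    (5,3)@(11, 7): e=[-10,18,20] → ·
    (4,4)@(9, 9): e=[18,-10,20] → ·
  covered (4 px):
    · · · · · · · · ·
    · · █ · · · · · ·
    · · · █ · · · · ·
    · · · · █ · · · ·
    · · · · · █ · · ·
    · · · · · · · · ·
    · · · · · · · · ·
T3:
  2·area = 10  (B↔C swapped to make it positive)
  edge (12, 6)→(0, 1): d=(-12,-5) inclusive
  edge (0, 1)→(14, 6): d=(14,5) inclusive
  edge (14, 6)→(12, 6): d=(-2,0) inclusive
    (2,1)@(5, 3): e=[1,3,6] → █
    (3,1)@(7, 3): e=[11,-7,6] → ·
    (2,2)@(5, 5): e=[-23,31,2] → ·
    (5,2)@(11, 5): e=[7,1,2] → █
    (6,2)@(13, 5): e=[17,-9,2] → ·
    (5,3)@(11, 7): e=[-17,29,-2] → ·
  covered (2 px):
    · · · · · · · · ·
    · · █ · · · · · ·
    · · · · · █ · · ·
    · · · · · · · · ·
    · · · · · · · · ·
    · · · · · · · · ·
    · · · · · · · · ·

Final: 9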